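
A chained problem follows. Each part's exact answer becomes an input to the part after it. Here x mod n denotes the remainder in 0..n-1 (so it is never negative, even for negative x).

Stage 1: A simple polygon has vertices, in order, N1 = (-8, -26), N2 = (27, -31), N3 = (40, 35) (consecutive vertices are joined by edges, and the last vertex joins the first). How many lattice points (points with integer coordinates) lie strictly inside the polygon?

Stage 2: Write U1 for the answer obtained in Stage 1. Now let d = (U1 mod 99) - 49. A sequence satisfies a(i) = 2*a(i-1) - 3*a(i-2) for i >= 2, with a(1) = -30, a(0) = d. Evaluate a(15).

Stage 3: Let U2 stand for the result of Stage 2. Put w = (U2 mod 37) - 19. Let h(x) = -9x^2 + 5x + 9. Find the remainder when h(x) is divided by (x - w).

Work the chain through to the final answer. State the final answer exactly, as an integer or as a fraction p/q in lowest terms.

-1685

Stage 1: cross terms: (-8*-31 - 27*-26)=950, (27*35 - 40*-31)=2185, (40*-26 - -8*35)=-760; twice the area = |2375| = 2375; area = 2375/2; boundary points = 5 + 1 + 1 = 7; strictly interior points = area - boundary/2 + 1 = 1185; answer 1185
Stage 2: U1 = 1185; d = 47; a(2) = 2*(-30) - 3*(47) = -201; iterating: a(2)=-201, a(3)=-312, a(4)=-21, a(5)=894, a(6)=1851, a(7)=1020, a(8)=-3513, a(9)=-10086, a(10)=-9633, a(11)=10992, a(12)=50883, a(13)=68790, a(14)=-15069, a(15)=-236508; answer -236508
Stage 3: U2 = -236508; w = 14; remainder = value at the root: -9*(14)^2 + 5*(14)^1 + 9 = (-1764) + (70) + (9) = -1685; answer -1685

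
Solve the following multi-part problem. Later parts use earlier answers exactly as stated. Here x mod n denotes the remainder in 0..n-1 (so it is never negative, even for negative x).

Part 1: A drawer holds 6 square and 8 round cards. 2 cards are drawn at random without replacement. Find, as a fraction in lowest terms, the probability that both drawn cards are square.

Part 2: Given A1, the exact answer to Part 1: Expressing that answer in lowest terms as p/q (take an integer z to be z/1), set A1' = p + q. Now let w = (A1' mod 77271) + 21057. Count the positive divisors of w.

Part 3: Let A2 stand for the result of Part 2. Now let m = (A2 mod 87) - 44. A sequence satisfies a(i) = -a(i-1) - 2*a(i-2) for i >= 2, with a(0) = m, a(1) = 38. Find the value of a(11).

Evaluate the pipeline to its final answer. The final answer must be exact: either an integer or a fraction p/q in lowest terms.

1798

Part 1: total draws C(14,2) = 91; favorable C(6,2) = 15; P = 15/91; answer 15/91
Part 2: A1 = 15/91; threaded value p + q = 106; w = 21163; 21163 is prime, so its only divisors are 1 and 21163; count = 2; answer 2
Part 3: A2 = 2; m = -42; a(2) = -1*(38) - 2*(-42) = 46; iterating: a(2)=46, a(3)=-122, a(4)=30, a(5)=214, a(6)=-274, a(7)=-154, a(8)=702, a(9)=-394, a(10)=-1010, a(11)=1798; answer 1798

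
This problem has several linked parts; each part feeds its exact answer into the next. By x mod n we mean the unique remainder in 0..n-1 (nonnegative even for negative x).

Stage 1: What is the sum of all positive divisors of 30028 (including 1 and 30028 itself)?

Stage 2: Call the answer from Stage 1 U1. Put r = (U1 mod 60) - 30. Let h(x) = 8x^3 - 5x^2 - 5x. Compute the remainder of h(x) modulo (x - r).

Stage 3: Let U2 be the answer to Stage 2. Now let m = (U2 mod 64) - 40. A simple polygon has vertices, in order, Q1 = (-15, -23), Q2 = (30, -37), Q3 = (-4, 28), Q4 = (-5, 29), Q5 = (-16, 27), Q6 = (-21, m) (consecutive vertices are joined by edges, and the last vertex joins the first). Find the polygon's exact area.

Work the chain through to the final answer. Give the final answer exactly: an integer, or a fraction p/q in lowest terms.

Stage 1: 30028 = 2^2 * 7507; sigma = (1 + 2 + 4) * (1 + 7507) = 7 * 7508 = 52556; answer 52556
Stage 2: U1 = 52556; r = 26; remainder = value at the root: 8*(26)^3 - 5*(26)^2 - 5*(26)^1 = (140608) + (-3380) + (-130) = 137098; answer 137098
Stage 3: U2 = 137098; m = -30; cross terms: (-15*-37 - 30*-23)=1245, (30*28 - -4*-37)=692, (-4*29 - -5*28)=24, (-5*27 - -16*29)=329, (-16*-30 - -21*27)=1047, (-21*-23 - -15*-30)=33; twice the area = |3370| = 3370; area = 1685; answer 1685

1685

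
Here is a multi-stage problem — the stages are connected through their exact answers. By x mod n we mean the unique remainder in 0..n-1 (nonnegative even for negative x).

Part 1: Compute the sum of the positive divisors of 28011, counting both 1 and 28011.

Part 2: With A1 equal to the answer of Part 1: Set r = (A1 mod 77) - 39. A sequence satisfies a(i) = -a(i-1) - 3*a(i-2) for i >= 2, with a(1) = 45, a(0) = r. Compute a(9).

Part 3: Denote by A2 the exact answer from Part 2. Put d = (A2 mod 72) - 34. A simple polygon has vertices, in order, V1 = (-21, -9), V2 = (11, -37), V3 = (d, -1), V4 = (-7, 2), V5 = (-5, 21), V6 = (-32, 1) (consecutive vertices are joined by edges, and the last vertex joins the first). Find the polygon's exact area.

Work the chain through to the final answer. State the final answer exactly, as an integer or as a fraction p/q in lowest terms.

1541/2

Part 1: 28011 = 3 * 9337; sigma = (1 + 3) * (1 + 9337) = 4 * 9338 = 37352; answer 37352
Part 2: A1 = 37352; r = -32; a(2) = -1*(45) - 3*(-32) = 51; iterating: a(2)=51, a(3)=-186, a(4)=33, a(5)=525, a(6)=-624, a(7)=-951, a(8)=2823, a(9)=30; answer 30
Part 3: A2 = 30; d = -4; cross terms: (-21*-37 - 11*-9)=876, (11*-1 - -4*-37)=-159, (-4*2 - -7*-1)=-15, (-7*21 - -5*2)=-137, (-5*1 - -32*21)=667, (-32*-9 - -21*1)=309; twice the area = |1541| = 1541; area = 1541/2; answer 1541/2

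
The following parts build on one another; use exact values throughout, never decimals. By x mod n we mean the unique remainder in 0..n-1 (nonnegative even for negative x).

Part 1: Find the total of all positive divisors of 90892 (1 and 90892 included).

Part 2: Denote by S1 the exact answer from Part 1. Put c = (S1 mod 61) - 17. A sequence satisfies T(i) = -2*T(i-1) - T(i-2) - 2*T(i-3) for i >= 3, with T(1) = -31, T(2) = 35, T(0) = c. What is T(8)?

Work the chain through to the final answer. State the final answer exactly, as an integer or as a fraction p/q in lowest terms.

1993

Part 1: 90892 = 2^2 * 31 * 733; sigma = (1 + 2 + 4) * (1 + 31) * (1 + 733) = 7 * 32 * 734 = 164416; answer 164416
Part 2: S1 = 164416; c = 4; T(3) = -2*(35) - 1*(-31) - 2*(4) = -47; iterating: T(3)=-47, T(4)=121, T(5)=-265, T(6)=503, T(7)=-983, T(8)=1993; answer 1993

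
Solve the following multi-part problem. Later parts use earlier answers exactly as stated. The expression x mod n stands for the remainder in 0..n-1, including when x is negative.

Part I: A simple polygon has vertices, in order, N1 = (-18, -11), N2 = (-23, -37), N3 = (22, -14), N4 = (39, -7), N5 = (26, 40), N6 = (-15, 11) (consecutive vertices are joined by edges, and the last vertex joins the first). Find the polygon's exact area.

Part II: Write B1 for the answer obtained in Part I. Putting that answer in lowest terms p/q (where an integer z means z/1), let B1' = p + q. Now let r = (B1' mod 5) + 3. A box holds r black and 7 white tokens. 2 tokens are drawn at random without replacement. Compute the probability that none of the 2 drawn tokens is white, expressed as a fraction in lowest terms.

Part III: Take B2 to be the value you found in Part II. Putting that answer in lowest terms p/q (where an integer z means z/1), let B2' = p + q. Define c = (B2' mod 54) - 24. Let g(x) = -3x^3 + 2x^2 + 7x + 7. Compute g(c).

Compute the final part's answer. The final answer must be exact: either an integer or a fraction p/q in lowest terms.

-7735

Part I: cross terms: (-18*-37 - -23*-11)=413, (-23*-14 - 22*-37)=1136, (22*-7 - 39*-14)=392, (39*40 - 26*-7)=1742, (26*11 - -15*40)=886, (-15*-11 - -18*11)=363; twice the area = |4932| = 4932; area = 2466; answer 2466
Part II: B1 = 2466; threaded value p + q = 2467; r = 5; total draws C(12,2) = 66; favorable C(5,2) = 10; P = 5/33; answer 5/33
Part III: B2 = 5/33; threaded value p + q = 38; c = 14; -3*(14)^3 + 2*(14)^2 + 7*(14)^1 + 7 = (-8232) + (392) + (98) + (7) = -7735; answer -7735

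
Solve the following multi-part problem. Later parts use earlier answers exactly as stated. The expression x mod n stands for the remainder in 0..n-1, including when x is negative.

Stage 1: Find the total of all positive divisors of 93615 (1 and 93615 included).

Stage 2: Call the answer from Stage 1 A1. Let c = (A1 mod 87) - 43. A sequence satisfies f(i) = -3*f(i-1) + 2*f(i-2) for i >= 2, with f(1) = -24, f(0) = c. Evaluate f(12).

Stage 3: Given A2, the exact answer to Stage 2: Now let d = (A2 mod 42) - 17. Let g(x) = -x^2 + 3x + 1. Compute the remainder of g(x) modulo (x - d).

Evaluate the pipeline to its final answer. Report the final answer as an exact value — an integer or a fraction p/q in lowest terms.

Stage 1: 93615 = 3 * 5 * 79^2; sigma = (1 + 3) * (1 + 5) * (1 + 79 + 6241) = 4 * 6 * 6321 = 151704; answer 151704
Stage 2: A1 = 151704; c = 20; f(2) = -3*(-24) + 2*(20) = 112; iterating: f(2)=112, f(3)=-384, f(4)=1376, f(5)=-4896, f(6)=17440, f(7)=-62112, f(8)=221216, f(9)=-787872, f(10)=2806048, f(11)=-9993888, f(12)=35593760; answer 35593760
Stage 3: A2 = 35593760; d = 3; remainder = value at the root: -1*(3)^2 + 3*(3)^1 + 1 = (-9) + (9) + (1) = 1; answer 1

1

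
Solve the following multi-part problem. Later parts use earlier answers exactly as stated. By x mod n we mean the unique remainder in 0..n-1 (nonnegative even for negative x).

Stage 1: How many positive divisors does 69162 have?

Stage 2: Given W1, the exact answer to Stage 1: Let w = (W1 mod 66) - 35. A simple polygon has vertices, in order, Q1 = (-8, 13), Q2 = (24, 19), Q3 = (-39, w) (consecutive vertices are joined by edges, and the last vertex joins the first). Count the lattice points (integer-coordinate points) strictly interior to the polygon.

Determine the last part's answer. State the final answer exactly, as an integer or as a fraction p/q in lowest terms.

Stage 1: 69162 = 2 * 3 * 11527; number of divisors = (1+1) * (1+1) * (1+1) = 8; answer 8
Stage 2: W1 = 8; w = -27; cross terms: (-8*19 - 24*13)=-464, (24*-27 - -39*19)=93, (-39*13 - -8*-27)=-723; twice the area = |-1094| = 1094; area = 547; boundary points = 2 + 1 + 1 = 4; strictly interior points = area - boundary/2 + 1 = 546; answer 546

546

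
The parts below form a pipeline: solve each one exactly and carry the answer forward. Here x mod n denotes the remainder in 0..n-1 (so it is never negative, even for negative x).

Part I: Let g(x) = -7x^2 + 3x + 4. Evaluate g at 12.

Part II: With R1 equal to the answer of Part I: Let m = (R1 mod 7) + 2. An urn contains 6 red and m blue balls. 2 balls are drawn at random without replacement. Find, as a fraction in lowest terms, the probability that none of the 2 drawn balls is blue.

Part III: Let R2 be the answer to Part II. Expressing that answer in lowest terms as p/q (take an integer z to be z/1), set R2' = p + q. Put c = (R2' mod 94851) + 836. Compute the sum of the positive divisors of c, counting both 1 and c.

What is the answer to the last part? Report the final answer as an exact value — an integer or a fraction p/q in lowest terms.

Part I: -7*(12)^2 + 3*(12)^1 + 4 = (-1008) + (36) + (4) = -968; answer -968
Part II: R1 = -968; m = 7; total draws C(13,2) = 78; favorable C(6,2) = 15; P = 5/26; answer 5/26
Part III: R2 = 5/26; threaded value p + q = 31; c = 867; 867 = 3 * 17^2; sigma = (1 + 3) * (1 + 17 + 289) = 4 * 307 = 1228; answer 1228

1228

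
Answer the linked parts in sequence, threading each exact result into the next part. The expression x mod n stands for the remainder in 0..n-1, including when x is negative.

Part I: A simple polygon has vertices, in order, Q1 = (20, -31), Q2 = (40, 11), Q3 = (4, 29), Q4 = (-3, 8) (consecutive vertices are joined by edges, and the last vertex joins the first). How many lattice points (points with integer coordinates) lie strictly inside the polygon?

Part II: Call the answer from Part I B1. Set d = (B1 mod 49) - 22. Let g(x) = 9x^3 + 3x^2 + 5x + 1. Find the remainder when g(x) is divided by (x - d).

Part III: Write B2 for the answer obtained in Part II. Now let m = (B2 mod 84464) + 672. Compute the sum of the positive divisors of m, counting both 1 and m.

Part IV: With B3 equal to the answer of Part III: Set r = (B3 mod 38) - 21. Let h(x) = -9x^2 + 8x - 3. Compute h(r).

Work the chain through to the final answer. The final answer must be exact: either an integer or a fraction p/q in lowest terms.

Part I: cross terms: (20*11 - 40*-31)=1460, (40*29 - 4*11)=1116, (4*8 - -3*29)=119, (-3*-31 - 20*8)=-67; twice the area = |2628| = 2628; area = 1314; boundary points = 2 + 18 + 7 + 1 = 28; strictly interior points = area - boundary/2 + 1 = 1301; answer 1301
Part II: B1 = 1301; d = 5; remainder = value at the root: 9*(5)^3 + 3*(5)^2 + 5*(5)^1 + 1 = (1125) + (75) + (25) + (1) = 1226; answer 1226
Part III: B2 = 1226; m = 1898; 1898 = 2 * 13 * 73; sigma = (1 + 2) * (1 + 13) * (1 + 73) = 3 * 14 * 74 = 3108; answer 3108
Part IV: B3 = 3108; r = 9; -9*(9)^2 + 8*(9)^1 - 3 = (-729) + (72) + (-3) = -660; answer -660

-660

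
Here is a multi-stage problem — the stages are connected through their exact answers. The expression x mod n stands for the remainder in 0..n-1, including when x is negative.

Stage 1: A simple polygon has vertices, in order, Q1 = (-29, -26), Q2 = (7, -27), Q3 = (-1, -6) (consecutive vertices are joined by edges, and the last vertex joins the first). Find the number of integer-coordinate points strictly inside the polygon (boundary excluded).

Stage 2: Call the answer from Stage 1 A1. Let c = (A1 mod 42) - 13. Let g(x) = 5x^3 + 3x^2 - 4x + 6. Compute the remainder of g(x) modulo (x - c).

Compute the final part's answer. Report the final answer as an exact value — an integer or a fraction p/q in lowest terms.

Stage 1: cross terms: (-29*-27 - 7*-26)=965, (7*-6 - -1*-27)=-69, (-1*-26 - -29*-6)=-148; twice the area = |748| = 748; area = 374; boundary points = 1 + 1 + 4 = 6; strictly interior points = area - boundary/2 + 1 = 372; answer 372
Stage 2: A1 = 372; c = 23; remainder = value at the root: 5*(23)^3 + 3*(23)^2 - 4*(23)^1 + 6 = (60835) + (1587) + (-92) + (6) = 62336; answer 62336

62336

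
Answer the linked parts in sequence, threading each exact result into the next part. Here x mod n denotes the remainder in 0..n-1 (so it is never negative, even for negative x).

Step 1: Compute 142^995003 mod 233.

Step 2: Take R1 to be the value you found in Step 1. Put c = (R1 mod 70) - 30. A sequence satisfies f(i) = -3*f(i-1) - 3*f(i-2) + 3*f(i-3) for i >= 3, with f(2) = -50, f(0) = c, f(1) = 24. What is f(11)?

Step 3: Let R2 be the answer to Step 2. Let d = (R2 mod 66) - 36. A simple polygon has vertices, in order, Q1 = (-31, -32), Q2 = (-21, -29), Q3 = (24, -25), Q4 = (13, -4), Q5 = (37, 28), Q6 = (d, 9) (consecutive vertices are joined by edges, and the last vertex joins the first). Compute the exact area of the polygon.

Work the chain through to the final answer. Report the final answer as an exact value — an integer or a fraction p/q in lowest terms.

Step 1: squarings mod 233: 142^1=142, 142^2=126, 142^4=32, 142^8=92, 142^16=76, 142^32=184, 142^64=71, 142^128=148, 142^256=2, 142^512=4, 142^1024=16, 142^2048=23, 142^4096=63, 142^8192=8, 142^16384=64, 142^32768=135, 142^65536=51, 142^131072=38, 142^262144=46, 142^524288=19; 142^995003 = 142^1 * 142^2 * 142^8 * 142^16 * 142^32 * 142^128 * 142^512 * 142^1024 * 142^2048 * 142^8192 * 142^65536 * 142^131072 * 142^262144 * 142^524288 = 46 (mod 233); answer 46
Step 2: R1 = 46; c = 16; f(3) = -3*(-50) - 3*(24) + 3*(16) = 126; iterating: f(3)=126, f(4)=-156, f(5)=-60, f(6)=1026, f(7)=-3366, f(8)=6840, f(9)=-7344, f(10)=-8586, f(11)=68310; answer 68310
Step 3: R2 = 68310; d = -36; cross terms: (-31*-29 - -21*-32)=227, (-21*-25 - 24*-29)=1221, (24*-4 - 13*-25)=229, (13*28 - 37*-4)=512, (37*9 - -36*28)=1341, (-36*-32 - -31*9)=1431; twice the area = |4961| = 4961; area = 4961/2; answer 4961/2

4961/2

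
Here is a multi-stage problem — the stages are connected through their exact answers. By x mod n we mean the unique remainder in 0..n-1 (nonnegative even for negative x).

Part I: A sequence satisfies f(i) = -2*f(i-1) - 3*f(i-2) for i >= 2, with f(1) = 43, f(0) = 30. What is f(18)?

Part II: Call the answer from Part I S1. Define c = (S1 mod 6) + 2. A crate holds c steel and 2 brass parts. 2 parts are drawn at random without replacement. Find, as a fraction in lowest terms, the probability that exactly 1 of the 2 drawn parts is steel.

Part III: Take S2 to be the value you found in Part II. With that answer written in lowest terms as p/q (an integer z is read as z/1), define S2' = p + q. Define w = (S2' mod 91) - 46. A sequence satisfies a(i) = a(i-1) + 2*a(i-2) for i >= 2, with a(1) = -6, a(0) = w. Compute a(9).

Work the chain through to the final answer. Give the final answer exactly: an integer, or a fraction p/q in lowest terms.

-7146

Part I: f(2) = -2*(43) - 3*(30) = -176; iterating: f(2)=-176, f(3)=223, f(4)=82, f(5)=-833, f(6)=1420, f(7)=-341, f(8)=-3578, f(9)=8179, f(10)=-5624, f(11)=-13289, f(12)=43450, f(13)=-47033, f(14)=-36284, f(15)=213667, f(16)=-318482, f(17)=-4037, f(18)=963520; answer 963520
Part II: S1 = 963520; c = 6; total draws C(8,2) = 28; favorable C(6,1)*C(2,1) = 12; P = 3/7; answer 3/7
Part III: S2 = 3/7; threaded value p + q = 10; w = -36; a(2) = 1*(-6) + 2*(-36) = -78; iterating: a(2)=-78, a(3)=-90, a(4)=-246, a(5)=-426, a(6)=-918, a(7)=-1770, a(8)=-3606, a(9)=-7146; answer -7146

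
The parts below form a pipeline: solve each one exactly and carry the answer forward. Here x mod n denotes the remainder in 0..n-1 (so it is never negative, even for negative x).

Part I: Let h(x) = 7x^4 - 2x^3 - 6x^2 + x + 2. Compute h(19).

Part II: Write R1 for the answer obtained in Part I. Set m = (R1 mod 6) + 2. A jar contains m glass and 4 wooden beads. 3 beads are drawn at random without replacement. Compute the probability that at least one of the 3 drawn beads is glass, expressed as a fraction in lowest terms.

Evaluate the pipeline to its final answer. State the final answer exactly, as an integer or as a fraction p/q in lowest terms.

Part I: 7*(19)^4 - 2*(19)^3 - 6*(19)^2 + 1*(19)^1 + 2 = (912247) + (-13718) + (-2166) + (19) + (2) = 896384; answer 896384
Part II: R1 = 896384; m = 4; total draws C(8,3) = 56; complement C(4,3) = 4; favorable 56 - 4 = 52; P = 13/14; answer 13/14

13/14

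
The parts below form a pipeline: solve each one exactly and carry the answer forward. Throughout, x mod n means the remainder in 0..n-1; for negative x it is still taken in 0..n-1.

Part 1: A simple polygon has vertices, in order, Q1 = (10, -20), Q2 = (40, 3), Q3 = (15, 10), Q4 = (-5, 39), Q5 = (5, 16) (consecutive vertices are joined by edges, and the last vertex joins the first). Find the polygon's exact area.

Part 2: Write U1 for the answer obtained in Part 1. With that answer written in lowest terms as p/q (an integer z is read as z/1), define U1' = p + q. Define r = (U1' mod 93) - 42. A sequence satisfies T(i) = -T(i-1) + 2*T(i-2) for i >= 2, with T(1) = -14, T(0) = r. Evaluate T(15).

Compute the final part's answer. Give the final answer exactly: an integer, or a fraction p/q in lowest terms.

-546114

Part 1: cross terms: (10*3 - 40*-20)=830, (40*10 - 15*3)=355, (15*39 - -5*10)=635, (-5*16 - 5*39)=-275, (5*-20 - 10*16)=-260; twice the area = |1285| = 1285; area = 1285/2; answer 1285/2
Part 2: U1 = 1285/2; threaded value p + q = 1287; r = 36; T(2) = -1*(-14) + 2*(36) = 86; iterating: T(2)=86, T(3)=-114, T(4)=286, T(5)=-514, T(6)=1086, T(7)=-2114, T(8)=4286, T(9)=-8514, T(10)=17086, T(11)=-34114, T(12)=68286, T(13)=-136514, T(14)=273086, T(15)=-546114; answer -546114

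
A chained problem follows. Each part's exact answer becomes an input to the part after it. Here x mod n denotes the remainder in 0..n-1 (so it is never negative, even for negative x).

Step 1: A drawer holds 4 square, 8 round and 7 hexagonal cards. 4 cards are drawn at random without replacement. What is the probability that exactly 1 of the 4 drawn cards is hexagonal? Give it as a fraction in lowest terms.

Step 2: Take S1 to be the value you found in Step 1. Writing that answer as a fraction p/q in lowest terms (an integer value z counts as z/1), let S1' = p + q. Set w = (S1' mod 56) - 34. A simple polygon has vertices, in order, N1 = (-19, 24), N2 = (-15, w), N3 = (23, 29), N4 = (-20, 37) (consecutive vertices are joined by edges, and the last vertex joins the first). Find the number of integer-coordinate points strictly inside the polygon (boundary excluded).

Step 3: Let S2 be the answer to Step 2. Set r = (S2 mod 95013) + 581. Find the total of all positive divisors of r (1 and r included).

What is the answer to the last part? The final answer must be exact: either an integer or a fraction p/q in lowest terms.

5642

Step 1: total draws C(19,4) = 3876; favorable C(7,1)*C(12,3) = 1540; P = 385/969; answer 385/969
Step 2: S1 = 385/969; threaded value p + q = 1354; w = -24; cross terms: (-19*-24 - -15*24)=816, (-15*29 - 23*-24)=117, (23*37 - -20*29)=1431, (-20*24 - -19*37)=223; twice the area = |2587| = 2587; area = 2587/2; boundary points = 4 + 1 + 1 + 1 = 7; strictly interior points = area - boundary/2 + 1 = 1291; answer 1291
Step 3: S2 = 1291; r = 1872; 1872 = 2^4 * 3^2 * 13; sigma = (1 + 2 + 4 + 8 + 16) * (1 + 3 + 9) * (1 + 13) = 31 * 13 * 14 = 5642; answer 5642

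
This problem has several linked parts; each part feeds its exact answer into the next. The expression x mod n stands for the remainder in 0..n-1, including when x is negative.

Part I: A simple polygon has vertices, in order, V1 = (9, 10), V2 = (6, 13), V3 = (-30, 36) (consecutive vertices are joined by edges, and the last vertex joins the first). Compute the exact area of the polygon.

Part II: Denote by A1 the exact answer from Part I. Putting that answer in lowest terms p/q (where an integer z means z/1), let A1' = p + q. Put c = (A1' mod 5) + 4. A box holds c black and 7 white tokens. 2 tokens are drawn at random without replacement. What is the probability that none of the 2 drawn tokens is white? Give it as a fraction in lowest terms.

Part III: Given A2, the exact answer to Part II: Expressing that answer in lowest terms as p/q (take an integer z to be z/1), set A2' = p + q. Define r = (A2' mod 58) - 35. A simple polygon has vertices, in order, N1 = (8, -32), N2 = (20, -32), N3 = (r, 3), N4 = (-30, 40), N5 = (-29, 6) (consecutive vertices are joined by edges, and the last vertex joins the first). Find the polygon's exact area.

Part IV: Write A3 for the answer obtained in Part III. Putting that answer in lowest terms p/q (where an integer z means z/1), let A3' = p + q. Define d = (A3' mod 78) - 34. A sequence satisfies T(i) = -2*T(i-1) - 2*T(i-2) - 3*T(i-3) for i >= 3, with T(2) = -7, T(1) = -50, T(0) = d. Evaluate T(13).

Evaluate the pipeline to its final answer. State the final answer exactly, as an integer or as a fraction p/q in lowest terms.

Part I: cross terms: (9*13 - 6*10)=57, (6*36 - -30*13)=606, (-30*10 - 9*36)=-624; twice the area = |39| = 39; area = 39/2; answer 39/2
Part II: A1 = 39/2; threaded value p + q = 41; c = 5; total draws C(12,2) = 66; favorable C(5,2) = 10; P = 5/33; answer 5/33
Part III: A2 = 5/33; threaded value p + q = 38; r = 3; cross terms: (8*-32 - 20*-32)=384, (20*3 - 3*-32)=156, (3*40 - -30*3)=210, (-30*6 - -29*40)=980, (-29*-32 - 8*6)=880; twice the area = |2610| = 2610; area = 1305; answer 1305
Part IV: A3 = 1305; threaded value p + q = 1306; d = 24; T(3) = -2*(-7) - 2*(-50) - 3*(24) = 42; iterating: T(3)=42, T(4)=80, T(5)=-223, T(6)=160, T(7)=-114, T(8)=577, T(9)=-1406, T(10)=2000, T(11)=-2919, T(12)=6056, T(13)=-12274; answer -12274

-12274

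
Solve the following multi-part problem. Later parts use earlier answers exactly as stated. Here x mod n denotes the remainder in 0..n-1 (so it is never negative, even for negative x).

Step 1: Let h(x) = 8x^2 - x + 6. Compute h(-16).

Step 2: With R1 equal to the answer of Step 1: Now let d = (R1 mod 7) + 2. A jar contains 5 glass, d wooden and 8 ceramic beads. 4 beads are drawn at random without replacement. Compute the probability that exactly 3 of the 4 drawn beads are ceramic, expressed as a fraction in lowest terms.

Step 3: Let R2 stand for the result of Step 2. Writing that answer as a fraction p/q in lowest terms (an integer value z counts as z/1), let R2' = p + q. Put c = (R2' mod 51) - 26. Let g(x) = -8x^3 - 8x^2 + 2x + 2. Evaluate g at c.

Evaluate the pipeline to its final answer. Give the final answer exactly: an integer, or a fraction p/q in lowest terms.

Step 1: 8*(-16)^2 - 1*(-16)^1 + 6 = (2048) + (16) + (6) = 2070; answer 2070
Step 2: R1 = 2070; d = 7; total draws C(20,4) = 4845; favorable C(8,3)*C(12,1) = 672; P = 224/1615; answer 224/1615
Step 3: R2 = 224/1615; threaded value p + q = 1839; c = -23; -8*(-23)^3 - 8*(-23)^2 + 2*(-23)^1 + 2 = (97336) + (-4232) + (-46) + (2) = 93060; answer 93060

93060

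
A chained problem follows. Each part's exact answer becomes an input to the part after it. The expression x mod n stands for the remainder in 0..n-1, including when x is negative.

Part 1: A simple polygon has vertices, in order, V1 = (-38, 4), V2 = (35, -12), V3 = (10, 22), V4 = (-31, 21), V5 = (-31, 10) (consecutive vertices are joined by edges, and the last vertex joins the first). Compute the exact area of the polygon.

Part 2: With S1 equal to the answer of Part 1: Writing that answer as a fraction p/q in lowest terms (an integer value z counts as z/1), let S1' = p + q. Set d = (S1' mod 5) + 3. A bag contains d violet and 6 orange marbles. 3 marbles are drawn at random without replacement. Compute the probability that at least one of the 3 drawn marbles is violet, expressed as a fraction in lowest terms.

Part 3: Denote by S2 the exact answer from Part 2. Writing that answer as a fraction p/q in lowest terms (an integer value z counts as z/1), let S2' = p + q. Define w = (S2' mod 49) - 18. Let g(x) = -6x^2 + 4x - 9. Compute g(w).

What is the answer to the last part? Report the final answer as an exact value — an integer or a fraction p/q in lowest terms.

Part 1: cross terms: (-38*-12 - 35*4)=316, (35*22 - 10*-12)=890, (10*21 - -31*22)=892, (-31*10 - -31*21)=341, (-31*4 - -38*10)=256; twice the area = |2695| = 2695; area = 2695/2; answer 2695/2
Part 2: S1 = 2695/2; threaded value p + q = 2697; d = 5; total draws C(11,3) = 165; complement C(6,3) = 20; favorable 165 - 20 = 145; P = 29/33; answer 29/33
Part 3: S2 = 29/33; threaded value p + q = 62; w = -5; -6*(-5)^2 + 4*(-5)^1 - 9 = (-150) + (-20) + (-9) = -179; answer -179

-179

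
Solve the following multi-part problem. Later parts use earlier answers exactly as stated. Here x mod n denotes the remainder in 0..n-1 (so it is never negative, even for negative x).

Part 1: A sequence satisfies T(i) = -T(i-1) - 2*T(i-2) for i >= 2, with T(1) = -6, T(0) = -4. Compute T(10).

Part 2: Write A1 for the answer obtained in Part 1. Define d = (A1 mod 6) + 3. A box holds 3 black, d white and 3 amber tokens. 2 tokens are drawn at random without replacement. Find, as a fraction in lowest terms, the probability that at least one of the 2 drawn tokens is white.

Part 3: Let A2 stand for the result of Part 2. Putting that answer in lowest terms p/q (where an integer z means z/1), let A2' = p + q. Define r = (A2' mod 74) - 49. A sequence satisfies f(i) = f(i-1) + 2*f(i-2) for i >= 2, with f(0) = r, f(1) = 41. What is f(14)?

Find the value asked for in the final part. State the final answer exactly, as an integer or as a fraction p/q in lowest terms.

Part 1: T(2) = -1*(-6) - 2*(-4) = 14; iterating: T(2)=14, T(3)=-2, T(4)=-26, T(5)=30, T(6)=22, T(7)=-82, T(8)=38, T(9)=126, T(10)=-202; answer -202
Part 2: A1 = -202; d = 5; total draws C(11,2) = 55; complement C(6,2) = 15; favorable 55 - 15 = 40; P = 8/11; answer 8/11
Part 3: A2 = 8/11; threaded value p + q = 19; r = -30; f(2) = 1*(41) + 2*(-30) = -19; iterating: f(2)=-19, f(3)=63, f(4)=25, f(5)=151, f(6)=201, f(7)=503, f(8)=905, f(9)=1911, f(10)=3721, f(11)=7543, f(12)=14985, f(13)=30071, f(14)=60041; answer 60041

60041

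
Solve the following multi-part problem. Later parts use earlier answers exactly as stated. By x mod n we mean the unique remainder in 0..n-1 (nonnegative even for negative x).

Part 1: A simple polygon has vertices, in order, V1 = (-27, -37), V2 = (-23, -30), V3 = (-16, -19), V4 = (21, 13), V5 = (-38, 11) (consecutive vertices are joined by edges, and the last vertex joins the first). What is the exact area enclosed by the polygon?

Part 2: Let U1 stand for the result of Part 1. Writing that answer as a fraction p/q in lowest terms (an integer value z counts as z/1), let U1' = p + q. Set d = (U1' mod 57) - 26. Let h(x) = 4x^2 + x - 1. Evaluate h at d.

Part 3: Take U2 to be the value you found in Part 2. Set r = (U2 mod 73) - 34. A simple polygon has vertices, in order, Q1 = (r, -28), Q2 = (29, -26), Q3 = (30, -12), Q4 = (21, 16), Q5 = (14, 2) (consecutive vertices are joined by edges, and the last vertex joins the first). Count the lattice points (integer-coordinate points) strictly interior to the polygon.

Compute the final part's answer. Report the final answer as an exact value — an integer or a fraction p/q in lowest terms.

636

Part 1: cross terms: (-27*-30 - -23*-37)=-41, (-23*-19 - -16*-30)=-43, (-16*13 - 21*-19)=191, (21*11 - -38*13)=725, (-38*-37 - -27*11)=1703; twice the area = |2535| = 2535; area = 2535/2; answer 2535/2
Part 2: U1 = 2535/2; threaded value p + q = 2537; d = 3; 4*(3)^2 + 1*(3)^1 - 1 = (36) + (3) + (-1) = 38; answer 38
Part 3: U2 = 38; r = 4; cross terms: (4*-26 - 29*-28)=708, (29*-12 - 30*-26)=432, (30*16 - 21*-12)=732, (21*2 - 14*16)=-182, (14*-28 - 4*2)=-400; twice the area = |1290| = 1290; area = 645; boundary points = 1 + 1 + 1 + 7 + 10 = 20; strictly interior points = area - boundary/2 + 1 = 636; answer 636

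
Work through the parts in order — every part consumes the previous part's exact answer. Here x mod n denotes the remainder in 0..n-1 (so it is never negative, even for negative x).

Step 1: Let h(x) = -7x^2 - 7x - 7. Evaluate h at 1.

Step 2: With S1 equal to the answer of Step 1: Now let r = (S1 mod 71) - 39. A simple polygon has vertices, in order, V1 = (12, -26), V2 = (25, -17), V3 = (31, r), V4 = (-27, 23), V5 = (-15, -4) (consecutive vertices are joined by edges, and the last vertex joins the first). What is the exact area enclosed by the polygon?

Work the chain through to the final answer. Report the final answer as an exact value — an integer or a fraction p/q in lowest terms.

Step 1: -7*(1)^2 - 7*(1)^1 - 7 = (-7) + (-7) + (-7) = -21; answer -21
Step 2: S1 = -21; r = 11; cross terms: (12*-17 - 25*-26)=446, (25*11 - 31*-17)=802, (31*23 - -27*11)=1010, (-27*-4 - -15*23)=453, (-15*-26 - 12*-4)=438; twice the area = |3149| = 3149; area = 3149/2; answer 3149/2

3149/2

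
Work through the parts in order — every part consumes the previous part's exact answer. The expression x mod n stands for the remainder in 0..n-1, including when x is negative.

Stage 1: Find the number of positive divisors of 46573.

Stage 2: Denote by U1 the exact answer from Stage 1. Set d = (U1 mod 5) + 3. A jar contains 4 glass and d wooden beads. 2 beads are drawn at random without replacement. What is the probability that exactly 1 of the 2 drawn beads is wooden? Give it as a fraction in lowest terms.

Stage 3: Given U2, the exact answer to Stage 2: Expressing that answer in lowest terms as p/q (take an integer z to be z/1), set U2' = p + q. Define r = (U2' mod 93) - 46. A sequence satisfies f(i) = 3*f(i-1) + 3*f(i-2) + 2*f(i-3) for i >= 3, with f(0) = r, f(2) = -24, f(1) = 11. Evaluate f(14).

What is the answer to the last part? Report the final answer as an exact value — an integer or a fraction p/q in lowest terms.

-299167260

Stage 1: 46573 is prime, so its only divisors are 1 and 46573; count = 2; answer 2
Stage 2: U1 = 2; d = 5; total draws C(9,2) = 36; favorable C(5,1)*C(4,1) = 20; P = 5/9; answer 5/9
Stage 3: U2 = 5/9; threaded value p + q = 14; r = -32; f(3) = 3*(-24) + 3*(11) + 2*(-32) = -103; iterating: f(3)=-103, f(4)=-359, f(5)=-1434, f(6)=-5585, f(7)=-21775, f(8)=-84948, f(9)=-331339, f(10)=-1292411, f(11)=-5041146, f(12)=-19663349, f(13)=-76698307, f(14)=-299167260; answer -299167260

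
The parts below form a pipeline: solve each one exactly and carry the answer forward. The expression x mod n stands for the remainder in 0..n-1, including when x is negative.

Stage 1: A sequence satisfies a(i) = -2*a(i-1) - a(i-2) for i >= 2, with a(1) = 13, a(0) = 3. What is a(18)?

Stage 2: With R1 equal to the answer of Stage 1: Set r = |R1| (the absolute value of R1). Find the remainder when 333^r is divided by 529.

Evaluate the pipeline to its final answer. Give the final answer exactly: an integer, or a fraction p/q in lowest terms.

Stage 1: a(2) = -2*(13) - 1*(3) = -29; iterating: a(2)=-29, a(3)=45, a(4)=-61, a(5)=77, a(6)=-93, a(7)=109, a(8)=-125, a(9)=141, a(10)=-157, a(11)=173, a(12)=-189, a(13)=205, a(14)=-221, a(15)=237, a(16)=-253, a(17)=269, a(18)=-285; answer -285
Stage 2: R1 = -285; r = 285; squarings mod 529: 333^1=333, 333^2=328, 333^4=197, 333^8=192, 333^16=363, 333^32=48, 333^64=188, 333^128=430, 333^256=279; 333^285 = 333^1 * 333^4 * 333^8 * 333^16 * 333^256 = 481 (mod 529); answer 481

481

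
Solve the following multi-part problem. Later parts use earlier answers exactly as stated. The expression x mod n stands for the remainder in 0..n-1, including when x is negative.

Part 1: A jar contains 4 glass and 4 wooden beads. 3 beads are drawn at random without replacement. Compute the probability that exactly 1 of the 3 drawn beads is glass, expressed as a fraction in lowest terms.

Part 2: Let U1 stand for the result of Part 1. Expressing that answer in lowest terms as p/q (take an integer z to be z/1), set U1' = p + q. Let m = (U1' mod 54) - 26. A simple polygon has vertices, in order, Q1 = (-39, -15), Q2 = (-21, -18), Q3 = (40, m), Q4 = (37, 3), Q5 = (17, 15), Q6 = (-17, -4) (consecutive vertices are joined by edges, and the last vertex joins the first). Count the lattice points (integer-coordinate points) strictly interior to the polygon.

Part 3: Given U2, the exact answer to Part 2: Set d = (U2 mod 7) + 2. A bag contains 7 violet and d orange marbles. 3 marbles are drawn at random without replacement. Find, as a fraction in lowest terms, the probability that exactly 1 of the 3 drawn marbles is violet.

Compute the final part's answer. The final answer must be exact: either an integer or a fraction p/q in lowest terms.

1/12

Part 1: total draws C(8,3) = 56; favorable C(4,1)*C(4,2) = 24; P = 3/7; answer 3/7
Part 2: U1 = 3/7; threaded value p + q = 10; m = -16; cross terms: (-39*-18 - -21*-15)=387, (-21*-16 - 40*-18)=1056, (40*3 - 37*-16)=712, (37*15 - 17*3)=504, (17*-4 - -17*15)=187, (-17*-15 - -39*-4)=99; twice the area = |2945| = 2945; area = 2945/2; boundary points = 3 + 1 + 1 + 4 + 1 + 11 = 21; strictly interior points = area - boundary/2 + 1 = 1463; answer 1463
Part 3: U2 = 1463; d = 2; total draws C(9,3) = 84; favorable C(7,1)*C(2,2) = 7; P = 1/12; answer 1/12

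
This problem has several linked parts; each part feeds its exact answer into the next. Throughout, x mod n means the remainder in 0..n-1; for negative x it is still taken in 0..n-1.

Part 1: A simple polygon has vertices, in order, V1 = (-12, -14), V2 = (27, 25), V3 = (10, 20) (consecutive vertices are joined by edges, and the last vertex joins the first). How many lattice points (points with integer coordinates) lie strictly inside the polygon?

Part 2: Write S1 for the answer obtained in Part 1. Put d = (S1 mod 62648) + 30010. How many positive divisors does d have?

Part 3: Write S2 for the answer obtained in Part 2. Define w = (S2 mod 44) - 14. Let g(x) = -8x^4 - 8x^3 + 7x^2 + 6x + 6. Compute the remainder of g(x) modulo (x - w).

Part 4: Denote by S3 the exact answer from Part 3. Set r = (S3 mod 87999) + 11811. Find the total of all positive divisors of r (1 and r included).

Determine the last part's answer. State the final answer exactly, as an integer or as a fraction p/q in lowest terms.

Part 1: cross terms: (-12*25 - 27*-14)=78, (27*20 - 10*25)=290, (10*-14 - -12*20)=100; twice the area = |468| = 468; area = 234; boundary points = 39 + 1 + 2 = 42; strictly interior points = area - boundary/2 + 1 = 214; answer 214
Part 2: S1 = 214; d = 30224; 30224 = 2^4 * 1889; number of divisors = (4+1) * (1+1) = 10; answer 10
Part 3: S2 = 10; w = -4; remainder = value at the root: -8*(-4)^4 - 8*(-4)^3 + 7*(-4)^2 + 6*(-4)^1 + 6 = (-2048) + (512) + (112) + (-24) + (6) = -1442; answer -1442
Part 4: S3 = -1442; r = 98368; 98368 = 2^6 * 29 * 53; sigma = (1 + 2 + 4 + 8 + 16 + 32 + 64) * (1 + 29) * (1 + 53) = 127 * 30 * 54 = 205740; answer 205740

205740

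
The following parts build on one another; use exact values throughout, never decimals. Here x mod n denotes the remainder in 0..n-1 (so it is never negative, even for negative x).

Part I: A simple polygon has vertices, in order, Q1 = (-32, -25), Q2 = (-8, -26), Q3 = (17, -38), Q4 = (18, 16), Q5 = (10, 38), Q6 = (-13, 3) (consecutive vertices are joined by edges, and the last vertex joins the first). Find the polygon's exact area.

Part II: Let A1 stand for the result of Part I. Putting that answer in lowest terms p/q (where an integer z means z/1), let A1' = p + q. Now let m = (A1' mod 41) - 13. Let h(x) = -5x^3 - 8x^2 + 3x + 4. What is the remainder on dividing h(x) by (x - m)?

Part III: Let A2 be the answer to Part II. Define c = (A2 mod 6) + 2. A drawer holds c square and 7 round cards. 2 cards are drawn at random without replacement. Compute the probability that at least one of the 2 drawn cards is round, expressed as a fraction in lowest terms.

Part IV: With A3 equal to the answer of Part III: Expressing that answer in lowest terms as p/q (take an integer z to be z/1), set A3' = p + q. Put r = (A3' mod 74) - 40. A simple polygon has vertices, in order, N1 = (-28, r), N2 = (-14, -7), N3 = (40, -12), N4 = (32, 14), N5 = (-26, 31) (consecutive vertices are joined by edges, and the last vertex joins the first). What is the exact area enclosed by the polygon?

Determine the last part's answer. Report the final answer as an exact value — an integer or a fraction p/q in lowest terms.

Part I: cross terms: (-32*-26 - -8*-25)=632, (-8*-38 - 17*-26)=746, (17*16 - 18*-38)=956, (18*38 - 10*16)=524, (10*3 - -13*38)=524, (-13*-25 - -32*3)=421; twice the area = |3803| = 3803; area = 3803/2; answer 3803/2
Part II: A1 = 3803/2; threaded value p + q = 3805; m = 20; remainder = value at the root: -5*(20)^3 - 8*(20)^2 + 3*(20)^1 + 4 = (-40000) + (-3200) + (60) + (4) = -43136; answer -43136
Part III: A2 = -43136; c = 6; total draws C(13,2) = 78; complement C(6,2) = 15; favorable 78 - 15 = 63; P = 21/26; answer 21/26
Part IV: A3 = 21/26; threaded value p + q = 47; r = 7; cross terms: (-28*-7 - -14*7)=294, (-14*-12 - 40*-7)=448, (40*14 - 32*-12)=944, (32*31 - -26*14)=1356, (-26*7 - -28*31)=686; twice the area = |3728| = 3728; area = 1864; answer 1864

1864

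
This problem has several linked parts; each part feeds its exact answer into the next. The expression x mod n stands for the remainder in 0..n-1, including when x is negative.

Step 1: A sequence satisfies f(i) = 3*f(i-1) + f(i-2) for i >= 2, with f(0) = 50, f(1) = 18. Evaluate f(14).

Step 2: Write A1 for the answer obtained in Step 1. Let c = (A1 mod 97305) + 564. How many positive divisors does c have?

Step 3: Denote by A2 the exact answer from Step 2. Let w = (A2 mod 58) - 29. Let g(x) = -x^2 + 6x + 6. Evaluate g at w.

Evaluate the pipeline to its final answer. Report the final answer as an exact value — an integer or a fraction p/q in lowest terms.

Step 1: f(2) = 3*(18) + 1*(50) = 104; iterating: f(2)=104, f(3)=330, f(4)=1094, f(5)=3612, f(6)=11930, f(7)=39402, f(8)=130136, f(9)=429810, f(10)=1419566, f(11)=4688508, f(12)=15485090, f(13)=51143778, f(14)=168916424; answer 168916424
Step 2: A1 = 168916424; c = 92813; 92813 = 7 * 13259; number of divisors = (1+1) * (1+1) = 4; answer 4
Step 3: A2 = 4; w = -25; -1*(-25)^2 + 6*(-25)^1 + 6 = (-625) + (-150) + (6) = -769; answer -769

-769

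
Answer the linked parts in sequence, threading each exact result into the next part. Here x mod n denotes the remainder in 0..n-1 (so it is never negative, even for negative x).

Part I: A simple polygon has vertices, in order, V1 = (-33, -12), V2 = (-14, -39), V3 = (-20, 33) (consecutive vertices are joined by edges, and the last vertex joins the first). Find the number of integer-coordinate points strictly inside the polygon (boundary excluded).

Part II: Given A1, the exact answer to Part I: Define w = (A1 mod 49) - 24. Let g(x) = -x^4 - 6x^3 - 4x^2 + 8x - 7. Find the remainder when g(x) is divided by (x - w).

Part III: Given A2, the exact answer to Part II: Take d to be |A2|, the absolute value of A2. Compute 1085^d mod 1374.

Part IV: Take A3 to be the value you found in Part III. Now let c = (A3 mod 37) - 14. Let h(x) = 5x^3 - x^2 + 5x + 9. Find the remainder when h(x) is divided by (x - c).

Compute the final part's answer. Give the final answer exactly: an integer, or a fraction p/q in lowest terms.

Part I: cross terms: (-33*-39 - -14*-12)=1119, (-14*33 - -20*-39)=-1242, (-20*-12 - -33*33)=1329; twice the area = |1206| = 1206; area = 603; boundary points = 1 + 6 + 1 = 8; strictly interior points = area - boundary/2 + 1 = 600; answer 600
Part II: A1 = 600; w = -12; remainder = value at the root: -1*(-12)^4 - 6*(-12)^3 - 4*(-12)^2 + 8*(-12)^1 - 7 = (-20736) + (10368) + (-576) + (-96) + (-7) = -11047; answer -11047
Part III: A2 = -11047; d = 11047; squarings mod 1374: 1085^1=1085, 1085^2=1081, 1085^4=661, 1085^8=1363, 1085^16=121, 1085^32=901, 1085^64=1141, 1085^128=703, 1085^256=943, 1085^512=271, 1085^1024=619, 1085^2048=1189, 1085^4096=1249, 1085^8192=511; 1085^11047 = 1085^1 * 1085^2 * 1085^4 * 1085^32 * 1085^256 * 1085^512 * 1085^2048 * 1085^8192 = 11 (mod 1374); answer 11
Part IV: A3 = 11; c = -3; remainder = value at the root: 5*(-3)^3 - 1*(-3)^2 + 5*(-3)^1 + 9 = (-135) + (-9) + (-15) + (9) = -150; answer -150

-150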